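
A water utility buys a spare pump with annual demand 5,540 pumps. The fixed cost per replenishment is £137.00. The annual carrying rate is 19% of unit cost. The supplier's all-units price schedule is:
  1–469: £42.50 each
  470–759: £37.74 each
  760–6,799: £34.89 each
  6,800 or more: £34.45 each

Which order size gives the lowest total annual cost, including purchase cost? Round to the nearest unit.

Holding cost per unit per year at price C is H = 0.19·C.
For each price level, check whether its EOQ is feasible; otherwise the best quantity at that price is the breakpoint.
EOQ at £42.50 = 433.6 (feasible in tier 1): TC = 5,540×£42.50 + (5,540/433.6)×137 + (433.6/2)×0.19×£42.50 = £238,951.08.
EOQ at £37.74 = 460.1 < 470, so use break Q=470: TC = 5,540×£37.74 + (5,540/470.0)×137 + (470.0/2)×0.19×£37.74 = £212,379.54.
EOQ at £34.89 = 478.5 < 760, so use break Q=760: TC = 5,540×£34.89 + (5,540/760.0)×137 + (760.0/2)×0.19×£34.89 = £196,808.32.
EOQ at £34.45 = 481.6 < 6800, so use break Q=6800: TC = 5,540×£34.45 + (5,540/6800.0)×137 + (6800.0/2)×0.19×£34.45 = £213,219.31.
Lowest total cost is £196,808.32 at Q = 760.0.

Q* ≈ 760 pumps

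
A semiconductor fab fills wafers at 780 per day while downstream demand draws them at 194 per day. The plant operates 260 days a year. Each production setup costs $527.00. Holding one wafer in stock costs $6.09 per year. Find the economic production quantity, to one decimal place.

Annual demand D = 194 × 260 = 50,440.
Production build-up factor (1 − d/p) = 1 − 194/780 = 0.7513.
Q* = √(2DS / (H(1 − d/p))) = √(2 × 50,440 × 527 / (6.09 × 0.7513)).
= √(53,163,760 / 4.5753) ≈ 3408.770.

Q* ≈ 3,408.8 wafers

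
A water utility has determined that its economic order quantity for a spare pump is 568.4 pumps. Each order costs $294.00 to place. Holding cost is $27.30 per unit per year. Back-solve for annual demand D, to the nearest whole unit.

D ≈ 15,000 pumps per year

The basic EOQ model gives Q* = √(2DS/H); rearrange for the unknown.
From Q* = √(2DS/H): D = Q*²H / (2S) = 568.4² × 27.3 / (2 × 294) = 15000.076.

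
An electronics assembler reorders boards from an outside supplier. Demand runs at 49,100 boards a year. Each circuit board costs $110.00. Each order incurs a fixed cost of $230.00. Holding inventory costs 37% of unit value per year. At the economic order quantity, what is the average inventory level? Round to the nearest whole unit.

Holding cost H = 0.37 × $110.00 = $40.7000 per unit per year.
The optimal lot size = √(2DS/H) = √(2 × 49,100 × 230 / 40.7) ≈ 744.94.
Average inventory = Q*/2 ≈ 744.94 / 2 = 372.471.

Average inventory ≈ 372 boards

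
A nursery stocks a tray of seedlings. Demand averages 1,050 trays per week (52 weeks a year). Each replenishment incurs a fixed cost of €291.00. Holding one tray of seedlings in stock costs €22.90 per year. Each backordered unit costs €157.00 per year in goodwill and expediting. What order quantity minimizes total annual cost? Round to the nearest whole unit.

Q* ≈ 1,261 trays

Annual demand D = 1,050 × 52 = 54,600.
With planned backorders, Q* = √(2DS/H) · √((H+B)/B).
√(2DS/H) = √(2 × 54,600 × 291 / 22.9) = 1177.986.
√((H+B)/B) = √((22.9+157)/157) = 1.0704.
Q* ≈ 1260.973.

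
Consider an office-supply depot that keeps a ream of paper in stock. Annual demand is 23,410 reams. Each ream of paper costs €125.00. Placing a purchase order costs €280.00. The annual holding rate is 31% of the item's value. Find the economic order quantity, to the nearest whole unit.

Q* ≈ 582 reams

Holding cost H = 0.31 × €125.00 = €38.7500 per unit per year.
EOQ = √(2DS / H) = √(2 × 23,410 × 280 / 38.75).
= √(13,109,600 / 38.75) = √338,312.2581 ≈ 581.646.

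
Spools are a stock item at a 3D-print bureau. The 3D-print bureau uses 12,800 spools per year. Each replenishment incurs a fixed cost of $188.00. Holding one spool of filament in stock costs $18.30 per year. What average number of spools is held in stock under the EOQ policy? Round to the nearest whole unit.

The optimal lot size = √(2DS/H) = √(2 × 12,800 × 188 / 18.3) ≈ 512.83.
Average inventory = Q*/2 ≈ 512.83 / 2 = 256.415.

Average inventory ≈ 256 spools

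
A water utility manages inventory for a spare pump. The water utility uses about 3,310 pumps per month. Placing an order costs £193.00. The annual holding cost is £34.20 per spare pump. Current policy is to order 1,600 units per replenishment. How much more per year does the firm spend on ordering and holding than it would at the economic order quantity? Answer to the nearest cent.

Annual demand D = 3,310 × 12 = 39,720.
EOQ = √(2DS/H) = √(2 × 39,720 × 193 / 34.2) ≈ 669.55.
Cost at Q* = (D/Q*)S + (Q*/2)H = √(2DSH) ≈ £22,898.73.
Cost at Q = 1,600: (39,720/1,600)×193 + (1,600/2)×34.2 = £4,791.22 + £27,360.00 = £32,151.23.
Excess = £32,151.23 − £22,898.73 = £9,252.50.

Extra cost ≈ £9,252.50 per year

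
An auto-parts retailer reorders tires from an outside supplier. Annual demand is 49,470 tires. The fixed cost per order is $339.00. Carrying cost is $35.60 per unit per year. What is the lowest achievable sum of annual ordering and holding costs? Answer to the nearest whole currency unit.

The optimal lot size = √(2DS/H) = √(2 × 49,470 × 339 / 35.6) ≈ 970.65.
At the optimum the two cost components are equal, so total cost = 2·(Q*/2)H = Q*·H.
Minimum total = √(2DSH) = √(2 × 49,470 × 339 × 35.6) ≈ 34554.992.

TC* ≈ $34,555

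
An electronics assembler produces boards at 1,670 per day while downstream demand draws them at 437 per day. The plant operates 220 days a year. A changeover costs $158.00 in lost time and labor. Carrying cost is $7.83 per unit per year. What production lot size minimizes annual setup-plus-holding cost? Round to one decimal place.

Annual demand D = 437 × 220 = 96,140.
Production build-up factor (1 − d/p) = 1 − 437/1,670 = 0.7383.
Q* = √(2DS / (H(1 − d/p))) = √(2 × 96,140 × 158 / (7.83 × 0.7383)).
= √(30,380,240 / 5.7811) ≈ 2292.405.

Q* ≈ 2,292.4 boards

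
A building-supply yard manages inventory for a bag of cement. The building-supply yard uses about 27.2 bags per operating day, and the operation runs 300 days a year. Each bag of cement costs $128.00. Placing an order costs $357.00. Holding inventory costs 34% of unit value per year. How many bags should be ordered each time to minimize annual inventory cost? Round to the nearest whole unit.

Annual demand D = 27.2 × 300 = 8,160.
Holding cost H = 0.34 × $128.00 = $43.5200 per unit per year.
EOQ = √(2DS / H) = √(2 × 8,160 × 357 / 43.52).
= √(5,826,240 / 43.52) = √133,875 ≈ 365.889.

Q* ≈ 366 bags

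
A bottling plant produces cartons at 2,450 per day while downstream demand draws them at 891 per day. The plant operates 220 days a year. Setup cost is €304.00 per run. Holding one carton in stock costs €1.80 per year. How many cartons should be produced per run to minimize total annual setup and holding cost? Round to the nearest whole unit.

Annual demand D = 891 × 220 = 196,020.
Production build-up factor (1 − d/p) = 1 − 891/2,450 = 0.6363.
Q* = √(2DS / (H(1 − d/p))) = √(2 × 196,020 × 304 / (1.8 × 0.6363)).
= √(119,180,160 / 1.1454) ≈ 10200.600.

Q* ≈ 10,201 cartons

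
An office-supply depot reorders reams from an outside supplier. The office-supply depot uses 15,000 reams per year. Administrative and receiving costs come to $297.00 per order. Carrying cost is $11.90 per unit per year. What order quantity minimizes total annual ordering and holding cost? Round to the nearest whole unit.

EOQ = √(2DS / H) = √(2 × 15,000 × 297 / 11.9).
= √(8,910,000 / 11.9) = √748,739.4958 ≈ 865.297.

Q* ≈ 865 reams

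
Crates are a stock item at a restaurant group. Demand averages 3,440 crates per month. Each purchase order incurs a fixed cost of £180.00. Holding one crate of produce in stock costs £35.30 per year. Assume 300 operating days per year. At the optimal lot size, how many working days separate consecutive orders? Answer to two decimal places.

Annual demand D = 3,440 × 12 = 41,280.
Q* = √(2DS/H) = √(2 × 41,280 × 180 / 35.3) ≈ 648.83.
Cycle time = Q*/D × 300 = 648.83 / 41,280 × 300 ≈ 4.715 days.

T ≈ 4.72 days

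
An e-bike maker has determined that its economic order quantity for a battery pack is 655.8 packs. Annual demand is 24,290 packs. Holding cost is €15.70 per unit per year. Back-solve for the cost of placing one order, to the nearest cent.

Invert the EOQ relation Q*² = 2DS/H.
From Q* = √(2DS/H): S = Q*²H / (2D) = 655.8² × 15.7 / (2 × 24,290) = 138.9905.

S ≈ €138.99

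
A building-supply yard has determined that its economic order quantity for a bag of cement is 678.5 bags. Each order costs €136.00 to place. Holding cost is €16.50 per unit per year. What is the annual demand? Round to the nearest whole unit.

D ≈ 27,926 bags per year

Squaring Q* = √(2DS/H) gives Q*² = 2DS/H.
From Q* = √(2DS/H): D = Q*²H / (2S) = 678.5² × 16.5 / (2 × 136) = 27926.386.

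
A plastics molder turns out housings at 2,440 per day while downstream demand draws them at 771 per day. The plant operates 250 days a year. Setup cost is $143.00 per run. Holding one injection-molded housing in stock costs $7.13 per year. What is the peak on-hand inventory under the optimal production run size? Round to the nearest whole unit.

I_max ≈ 2,300 housings

Annual demand D = 771 × 250 = 192,750.
Production build-up factor (1 − d/p) = 1 − 771/2,440 = 0.6840.
Q* = √(2DS / (H(1 − d/p))) = √(2 × 192,750 × 143 / (7.13 × 0.6840)).
= √(55,126,500 / 4.877) ≈ 3362.035.
Maximum inventory = Q*(1 − d/p) = 3362.035 × 0.6840 ≈ 2299.687.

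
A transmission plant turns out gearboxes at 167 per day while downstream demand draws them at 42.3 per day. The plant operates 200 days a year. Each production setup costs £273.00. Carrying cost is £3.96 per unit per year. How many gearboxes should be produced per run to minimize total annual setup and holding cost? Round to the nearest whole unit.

Q* ≈ 1,250 gearboxes

Annual demand D = 42.3 × 200 = 8,460.
Production build-up factor (1 − d/p) = 1 − 42.3/167 = 0.7467.
Q* = √(2DS / (H(1 − d/p))) = √(2 × 8,460 × 273 / (3.96 × 0.7467)).
= √(4,619,160 / 2.957) ≈ 1249.853.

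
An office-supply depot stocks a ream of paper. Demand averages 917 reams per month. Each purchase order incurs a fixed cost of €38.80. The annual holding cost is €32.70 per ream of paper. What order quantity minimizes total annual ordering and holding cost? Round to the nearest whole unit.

Annual demand D = 917 × 12 = 11,004.
EOQ = √(2DS / H) = √(2 × 11,004 × 38.8 / 32.7).
= √(853,910.4 / 32.7) = √26,113.4679 ≈ 161.597.

Q* ≈ 162 reams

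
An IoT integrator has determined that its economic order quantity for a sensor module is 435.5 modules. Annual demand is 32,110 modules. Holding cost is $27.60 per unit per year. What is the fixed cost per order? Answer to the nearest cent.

S ≈ $81.51

The basic EOQ model gives Q* = √(2DS/H); rearrange for the unknown.
From Q* = √(2DS/H): S = Q*²H / (2D) = 435.5² × 27.6 / (2 × 32,110) = 81.5108.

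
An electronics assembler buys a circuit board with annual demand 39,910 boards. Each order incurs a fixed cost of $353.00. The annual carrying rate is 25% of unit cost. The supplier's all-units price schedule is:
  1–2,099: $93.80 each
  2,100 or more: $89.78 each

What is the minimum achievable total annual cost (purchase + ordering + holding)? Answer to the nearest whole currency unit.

TC* ≈ $3,613,396

Holding cost per unit per year at price C is H = 0.25·C.
For each price level, check whether its EOQ is feasible; otherwise the best quantity at that price is the breakpoint.
EOQ at $93.80 = 1096.2 (feasible in tier 1): TC = 39,910×$93.80 + (39,910/1096.2)×353 + (1096.2/2)×0.25×$93.80 = $3,769,262.82.
EOQ at $89.78 = 1120.4 < 2100, so use break Q=2100: TC = 39,910×$89.78 + (39,910/2100.0)×353 + (2100.0/2)×0.25×$89.78 = $3,613,395.73.
Lowest total cost among the candidates is at Q = 2100.0.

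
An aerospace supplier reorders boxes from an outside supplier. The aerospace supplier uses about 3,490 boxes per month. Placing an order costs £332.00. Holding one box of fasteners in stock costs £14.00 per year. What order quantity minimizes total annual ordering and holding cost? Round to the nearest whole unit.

Annual demand D = 3,490 × 12 = 41,880.
EOQ = √(2DS / H) = √(2 × 41,880 × 332 / 14).
= √(27,808,320 / 14) = √1,986,308.5714 ≈ 1409.365.

Q* ≈ 1,409 boxes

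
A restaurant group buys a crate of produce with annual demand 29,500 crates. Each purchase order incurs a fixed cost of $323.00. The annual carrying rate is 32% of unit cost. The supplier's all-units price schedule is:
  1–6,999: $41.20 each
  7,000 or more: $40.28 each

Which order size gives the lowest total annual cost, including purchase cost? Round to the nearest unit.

Holding cost per unit per year at price C is H = 0.32·C.
Candidates are each tier's EOQ (if it falls in that tier) and each price-break quantity.
EOQ at $41.20 = 1202.3 (feasible in tier 1): TC = 29,500×$41.20 + (29,500/1202.3)×323 + (1202.3/2)×0.32×$41.20 = $1,231,250.79.
EOQ at $40.28 = 1215.9 < 7000, so use break Q=7000: TC = 29,500×$40.28 + (29,500/7000.0)×323 + (7000.0/2)×0.32×$40.28 = $1,234,734.81.
Lowest total cost is $1,231,250.79 at Q = 1202.3.

Q* ≈ 1,202 crates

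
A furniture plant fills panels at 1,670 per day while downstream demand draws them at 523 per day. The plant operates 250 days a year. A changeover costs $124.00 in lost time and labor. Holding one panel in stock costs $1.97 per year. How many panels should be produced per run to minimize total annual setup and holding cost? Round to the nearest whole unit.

Q* ≈ 4,895 panels

Annual demand D = 523 × 250 = 130,750.
Production build-up factor (1 − d/p) = 1 − 523/1,670 = 0.6868.
Q* = √(2DS / (H(1 − d/p))) = √(2 × 130,750 × 124 / (1.97 × 0.6868)).
= √(32,426,000 / 1.353) ≈ 4895.422.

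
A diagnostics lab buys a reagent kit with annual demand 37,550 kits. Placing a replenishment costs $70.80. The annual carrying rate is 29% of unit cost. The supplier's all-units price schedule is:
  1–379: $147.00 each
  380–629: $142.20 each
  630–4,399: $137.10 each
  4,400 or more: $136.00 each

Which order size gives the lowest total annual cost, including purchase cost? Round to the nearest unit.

Holding cost per unit per year at price C is H = 0.29·C.
Candidates are each tier's EOQ (if it falls in that tier) and each price-break quantity.
EOQ at $147.00 = 353.2 (feasible in tier 1): TC = 37,550×$147.00 + (37,550/353.2)×70.8 + (353.2/2)×0.29×$147.00 = $5,534,905.47.
EOQ at $142.20 = 359.1 < 380, so use break Q=380: TC = 37,550×$142.20 + (37,550/380.0)×70.8 + (380.0/2)×0.29×$142.20 = $5,354,441.38.
EOQ at $137.10 = 365.7 < 630, so use break Q=630: TC = 37,550×$137.10 + (37,550/630.0)×70.8 + (630.0/2)×0.29×$137.10 = $5,164,848.99.
EOQ at $136.00 = 367.2 < 4400, so use break Q=4400: TC = 37,550×$136.00 + (37,550/4400.0)×70.8 + (4400.0/2)×0.29×$136.00 = $5,194,172.21.
Lowest total cost is $5,164,848.99 at Q = 630.0.

Q* ≈ 630 kits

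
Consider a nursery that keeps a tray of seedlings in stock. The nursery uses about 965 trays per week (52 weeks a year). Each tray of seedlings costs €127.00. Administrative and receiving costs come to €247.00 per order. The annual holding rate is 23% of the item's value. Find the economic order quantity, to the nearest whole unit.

Annual demand D = 965 × 52 = 50,180.
Holding cost H = 0.23 × €127.00 = €29.2100 per unit per year.
EOQ = √(2DS / H) = √(2 × 50,180 × 247 / 29.21).
= √(24,788,920 / 29.21) = √848,644.9846 ≈ 921.219.

Q* ≈ 921 trays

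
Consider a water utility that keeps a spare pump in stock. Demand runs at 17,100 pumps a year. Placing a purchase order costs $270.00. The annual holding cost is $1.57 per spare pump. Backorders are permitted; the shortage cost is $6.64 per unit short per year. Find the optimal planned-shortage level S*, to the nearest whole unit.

With planned backorders, Q* = √(2DS/H) · √((H+B)/B).
√(2DS/H) = √(2 × 17,100 × 270 / 1.57) = 2425.186.
√((H+B)/B) = √((1.57+6.64)/6.64) = 1.1120.
Q* ≈ 2696.700.
S* = Q* · H/(H+B) = 2696.700 × 1.57/8.21 ≈ 515.691.

S* ≈ 516 pumps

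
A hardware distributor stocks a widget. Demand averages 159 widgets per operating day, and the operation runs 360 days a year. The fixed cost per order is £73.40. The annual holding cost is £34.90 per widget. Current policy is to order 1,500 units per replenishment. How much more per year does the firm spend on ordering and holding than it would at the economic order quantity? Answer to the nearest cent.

Extra cost ≈ £11,851.14 per year

Annual demand D = 159 × 360 = 57,240.
EOQ = √(2DS/H) = √(2 × 57,240 × 73.4 / 34.9) ≈ 490.68.
Cost at Q* = (D/Q*)S + (Q*/2)H = √(2DSH) ≈ £17,124.80.
Cost at Q = 1,500: (57,240/1,500)×73.4 + (1,500/2)×34.9 = £2,800.94 + £26,175.00 = £28,975.94.
Excess = £28,975.94 − £17,124.80 = £11,851.14.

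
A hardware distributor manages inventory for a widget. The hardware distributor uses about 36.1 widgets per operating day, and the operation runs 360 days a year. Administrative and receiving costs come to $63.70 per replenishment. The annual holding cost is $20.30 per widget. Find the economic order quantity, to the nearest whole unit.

Annual demand D = 36.1 × 360 = 12,996.
EOQ = √(2DS / H) = √(2 × 12,996 × 63.7 / 20.3).
= √(1,655,690.4 / 20.3) = √81,561.1034 ≈ 285.589.

Q* ≈ 286 widgets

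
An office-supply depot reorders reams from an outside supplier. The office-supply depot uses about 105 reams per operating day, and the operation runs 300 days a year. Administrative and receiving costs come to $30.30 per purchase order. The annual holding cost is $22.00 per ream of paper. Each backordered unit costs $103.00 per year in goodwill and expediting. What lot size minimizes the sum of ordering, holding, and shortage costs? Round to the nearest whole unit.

Annual demand D = 105 × 300 = 31,500.
With planned backorders, Q* = √(2DS/H) · √((H+B)/B).
√(2DS/H) = √(2 × 31,500 × 30.3 / 22) = 294.564.
√((H+B)/B) = √((22+103)/103) = 1.1016.
Q* ≈ 324.501.

Q* ≈ 325 reams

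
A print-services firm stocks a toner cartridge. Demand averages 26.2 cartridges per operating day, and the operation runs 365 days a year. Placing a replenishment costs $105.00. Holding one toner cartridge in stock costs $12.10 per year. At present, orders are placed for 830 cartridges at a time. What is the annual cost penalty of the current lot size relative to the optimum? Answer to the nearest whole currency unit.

Annual demand D = 26.2 × 365 = 9,563.
EOQ = √(2DS/H) = √(2 × 9,563 × 105 / 12.1) ≈ 407.39.
Cost at Q* = (D/Q*)S + (Q*/2)H = √(2DSH) ≈ $4,929.46.
Cost at Q = 830: (9,563/830)×105 + (830/2)×12.1 = $1,209.78 + $5,021.50 = $6,231.28.
Excess = $6,231.28 − $4,929.46 = $1,301.82.

Extra cost ≈ $1,302 per year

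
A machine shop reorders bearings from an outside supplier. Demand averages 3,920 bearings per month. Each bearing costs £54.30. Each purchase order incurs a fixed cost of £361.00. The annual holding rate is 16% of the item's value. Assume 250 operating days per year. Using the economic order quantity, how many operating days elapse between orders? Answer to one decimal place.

T ≈ 10.5 days

Annual demand D = 3,920 × 12 = 47,040.
Holding cost H = 0.16 × £54.30 = £8.6880 per unit per year.
The optimal lot size = √(2DS/H) = √(2 × 47,040 × 361 / 8.688) ≈ 1977.16.
Cycle time = Q*/D × 250 = 1977.16 / 47,040 × 250 ≈ 10.508 days.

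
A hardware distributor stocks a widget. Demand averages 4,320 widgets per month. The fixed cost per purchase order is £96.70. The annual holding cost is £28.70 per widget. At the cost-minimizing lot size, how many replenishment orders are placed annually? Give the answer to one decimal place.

N ≈ 87.7 orders per year

Annual demand D = 4,320 × 12 = 51,840.
Q* = √(2DS/H) = √(2 × 51,840 × 96.7 / 28.7) ≈ 591.04.
Orders per year = D / Q* = 51,840 / 591.04 ≈ 87.709.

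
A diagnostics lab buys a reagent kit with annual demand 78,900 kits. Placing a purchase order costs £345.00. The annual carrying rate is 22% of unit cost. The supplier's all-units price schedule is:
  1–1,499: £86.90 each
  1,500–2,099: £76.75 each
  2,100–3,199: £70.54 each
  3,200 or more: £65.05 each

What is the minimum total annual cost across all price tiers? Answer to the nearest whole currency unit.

TC* ≈ £5,163,849

Holding cost per unit per year at price C is H = 0.22·C.
Evaluate total cost at each tier's feasible EOQ or, if the EOQ is below the tier, at the tier's minimum quantity.
Tier 1 (£86.90): EOQ = 1687.5 exceeds tier's upper bound 1499, so this tier is dominated.
EOQ at £76.75 = 1795.6 (feasible in tier 2): TC = 78,900×£76.75 + (78,900/1795.6)×345 + (1795.6/2)×0.22×£76.75 = £6,085,893.91.
EOQ at £70.54 = 1873.0 < 2100, so use break Q=2100: TC = 78,900×£70.54 + (78,900/2100.0)×345 + (2100.0/2)×0.22×£70.54 = £5,594,862.88.
EOQ at £65.05 = 1950.4 < 3200, so use break Q=3200: TC = 78,900×£65.05 + (78,900/3200.0)×345 + (3200.0/2)×0.22×£65.05 = £5,163,849.01.
Lowest total cost among the candidates is at Q = 3200.0.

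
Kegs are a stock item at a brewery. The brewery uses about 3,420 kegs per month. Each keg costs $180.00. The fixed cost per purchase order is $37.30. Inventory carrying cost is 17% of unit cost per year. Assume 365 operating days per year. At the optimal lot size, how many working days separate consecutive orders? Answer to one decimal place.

T ≈ 2.8 days

Annual demand D = 3,420 × 12 = 41,040.
Holding cost H = 0.17 × $180.00 = $30.6000 per unit per year.
EOQ = √(2DS/H) = √(2 × 41,040 × 37.3 / 30.6) ≈ 316.31.
Cycle time = Q*/D × 365 = 316.31 / 41,040 × 365 ≈ 2.813 days.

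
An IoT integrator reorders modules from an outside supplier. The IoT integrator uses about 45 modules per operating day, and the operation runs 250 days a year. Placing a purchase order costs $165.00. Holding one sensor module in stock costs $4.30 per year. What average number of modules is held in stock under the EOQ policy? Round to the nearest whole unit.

Annual demand D = 45 × 250 = 11,250.
The optimal lot size = √(2DS/H) = √(2 × 11,250 × 165 / 4.3) ≈ 929.18.
Average inventory = Q*/2 ≈ 929.18 / 2 = 464.589.

Average inventory ≈ 465 modules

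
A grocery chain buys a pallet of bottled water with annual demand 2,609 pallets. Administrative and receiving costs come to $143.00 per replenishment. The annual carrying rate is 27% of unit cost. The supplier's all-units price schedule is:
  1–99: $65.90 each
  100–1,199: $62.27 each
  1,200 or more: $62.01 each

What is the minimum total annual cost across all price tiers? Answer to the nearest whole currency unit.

TC* ≈ $166,004

Holding cost per unit per year at price C is H = 0.27·C.
Evaluate total cost at each tier's feasible EOQ or, if the EOQ is below the tier, at the tier's minimum quantity.
Tier 1 ($65.90): EOQ = 204.8 exceeds tier's upper bound 99, so this tier is dominated.
EOQ at $62.27 = 210.7 (feasible in tier 2): TC = 2,609×$62.27 + (2,609/210.7)×143 + (210.7/2)×0.27×$62.27 = $166,004.37.
EOQ at $62.01 = 211.1 < 1200, so use break Q=1200: TC = 2,609×$62.01 + (2,609/1200.0)×143 + (1200.0/2)×0.27×$62.01 = $172,140.62.
Lowest total cost among the candidates is at Q = 210.7.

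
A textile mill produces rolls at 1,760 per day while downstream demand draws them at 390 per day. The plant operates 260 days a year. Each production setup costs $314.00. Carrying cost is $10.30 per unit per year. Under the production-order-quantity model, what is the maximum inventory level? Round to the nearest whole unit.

Annual demand D = 390 × 260 = 101,400.
Production build-up factor (1 − d/p) = 1 − 390/1,760 = 0.7784.
Q* = √(2DS / (H(1 − d/p))) = √(2 × 101,400 × 314 / (10.3 × 0.7784)).
= √(63,679,200 / 8.0176) ≈ 2818.229.
Maximum inventory = Q*(1 − d/p) = 2818.229 × 0.7784 ≈ 2193.735.

I_max ≈ 2,194 rolls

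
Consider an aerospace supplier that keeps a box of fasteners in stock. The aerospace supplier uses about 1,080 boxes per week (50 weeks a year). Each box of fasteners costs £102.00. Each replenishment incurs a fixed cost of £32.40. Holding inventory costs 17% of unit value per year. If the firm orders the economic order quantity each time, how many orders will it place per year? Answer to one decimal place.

Annual demand D = 1,080 × 50 = 54,000.
Holding cost H = 0.17 × £102.00 = £17.3400 per unit per year.
EOQ = √(2DS/H) = √(2 × 54,000 × 32.4 / 17.34) ≈ 449.22.
Orders per year = D / Q* = 54,000 / 449.22 ≈ 120.208.

N ≈ 120.2 orders per year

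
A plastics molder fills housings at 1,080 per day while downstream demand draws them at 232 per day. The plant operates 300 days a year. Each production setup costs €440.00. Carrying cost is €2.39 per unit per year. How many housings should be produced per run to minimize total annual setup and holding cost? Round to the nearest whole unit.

Annual demand D = 232 × 300 = 69,600.
Production build-up factor (1 − d/p) = 1 − 232/1,080 = 0.7852.
Q* = √(2DS / (H(1 − d/p))) = √(2 × 69,600 × 440 / (2.39 × 0.7852)).
= √(61,248,000 / 1.8766) ≈ 5712.957.

Q* ≈ 5,713 housings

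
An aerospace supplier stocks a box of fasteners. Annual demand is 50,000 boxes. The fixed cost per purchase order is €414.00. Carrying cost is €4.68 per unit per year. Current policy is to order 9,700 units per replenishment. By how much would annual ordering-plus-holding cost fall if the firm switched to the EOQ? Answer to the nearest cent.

EOQ = √(2DS/H) = √(2 × 50,000 × 414 / 4.68) ≈ 2974.25.
Cost at Q* = (D/Q*)S + (Q*/2)H = √(2DSH) ≈ €13,919.48.
Cost at Q = 9,700: (50,000/9,700)×414 + (9,700/2)×4.68 = €2,134.02 + €22,698.00 = €24,832.02.
Excess = €24,832.02 − €13,919.48 = €10,912.54.

Extra cost ≈ €10,912.54 per year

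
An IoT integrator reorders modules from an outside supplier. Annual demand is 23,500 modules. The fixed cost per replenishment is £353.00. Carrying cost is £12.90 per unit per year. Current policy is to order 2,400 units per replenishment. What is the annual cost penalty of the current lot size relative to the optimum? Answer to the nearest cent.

Extra cost ≈ £4,306.90 per year

EOQ = √(2DS/H) = √(2 × 23,500 × 353 / 12.9) ≈ 1134.07.
Cost at Q* = (D/Q*)S + (Q*/2)H = √(2DSH) ≈ £14,629.56.
Cost at Q = 2,400: (23,500/2,400)×353 + (2,400/2)×12.9 = £3,456.46 + £15,480.00 = £18,936.46.
Excess = £18,936.46 − £14,629.56 = £4,306.90.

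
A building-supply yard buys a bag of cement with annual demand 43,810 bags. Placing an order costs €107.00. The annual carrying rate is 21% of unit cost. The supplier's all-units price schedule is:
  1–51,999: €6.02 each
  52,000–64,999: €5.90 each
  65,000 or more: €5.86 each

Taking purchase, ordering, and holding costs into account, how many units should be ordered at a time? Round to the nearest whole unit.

Q* ≈ 2,723 bags

Holding cost per unit per year at price C is H = 0.21·C.
Evaluate total cost at each tier's feasible EOQ or, if the EOQ is below the tier, at the tier's minimum quantity.
EOQ at €6.02 = 2723.2 (feasible in tier 1): TC = 43,810×€6.02 + (43,810/2723.2)×107 + (2723.2/2)×0.21×€6.02 = €267,178.92.
EOQ at €5.90 = 2750.8 < 52000, so use break Q=52000: TC = 43,810×€5.90 + (43,810/52000.0)×107 + (52000.0/2)×0.21×€5.90 = €290,783.15.
EOQ at €5.86 = 2760.2 < 65000, so use break Q=65000: TC = 43,810×€5.86 + (43,810/65000.0)×107 + (65000.0/2)×0.21×€5.86 = €296,793.22.
Lowest total cost is €267,178.92 at Q = 2723.2.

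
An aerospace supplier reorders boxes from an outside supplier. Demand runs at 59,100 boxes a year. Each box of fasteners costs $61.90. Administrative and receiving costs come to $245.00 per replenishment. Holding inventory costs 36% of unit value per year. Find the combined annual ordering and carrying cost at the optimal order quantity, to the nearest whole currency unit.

TC* ≈ $25,403

Holding cost H = 0.36 × $61.90 = $22.2840 per unit per year.
EOQ = √(2DS/H) = √(2 × 59,100 × 245 / 22.284) ≈ 1139.97.
At Q*, ordering cost (D/Q*)S equals holding cost (Q*/2)H, each = √(DSH/2).
Minimum total = √(2DSH) = √(2 × 59,100 × 245 × 22.284) ≈ 25403.196.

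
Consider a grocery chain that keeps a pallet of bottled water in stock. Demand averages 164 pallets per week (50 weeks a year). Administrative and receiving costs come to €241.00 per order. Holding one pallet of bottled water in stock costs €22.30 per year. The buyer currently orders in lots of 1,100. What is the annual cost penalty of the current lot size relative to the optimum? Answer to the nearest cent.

Annual demand D = 164 × 50 = 8,200.
EOQ = √(2DS/H) = √(2 × 8,200 × 241 / 22.3) ≈ 421.00.
Cost at Q* = (D/Q*)S + (Q*/2)H = √(2DSH) ≈ €9,388.21.
Cost at Q = 1,100: (8,200/1,100)×241 + (1,100/2)×22.3 = €1,796.55 + €12,265.00 = €14,061.55.
Excess = €14,061.55 − €9,388.21 = €4,673.33.

Extra cost ≈ €4,673.33 per year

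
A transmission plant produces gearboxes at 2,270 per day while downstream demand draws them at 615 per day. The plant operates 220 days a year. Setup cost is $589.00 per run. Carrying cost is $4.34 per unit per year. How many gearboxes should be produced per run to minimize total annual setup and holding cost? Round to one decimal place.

Q* ≈ 7,097.3 gearboxes

Annual demand D = 615 × 220 = 135,300.
Production build-up factor (1 − d/p) = 1 − 615/2,270 = 0.7291.
Q* = √(2DS / (H(1 − d/p))) = √(2 × 135,300 × 589 / (4.34 × 0.7291)).
= √(159,383,400 / 3.1642) ≈ 7097.258.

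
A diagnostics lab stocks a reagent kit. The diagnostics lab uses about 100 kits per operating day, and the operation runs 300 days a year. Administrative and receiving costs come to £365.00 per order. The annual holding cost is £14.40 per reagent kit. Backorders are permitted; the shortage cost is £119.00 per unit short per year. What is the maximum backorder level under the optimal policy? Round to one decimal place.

Annual demand D = 100 × 300 = 30,000.
With planned backorders, Q* = √(2DS/H) · √((H+B)/B).
√(2DS/H) = √(2 × 30,000 × 365 / 14.4) = 1233.221.
√((H+B)/B) = √((14.4+119)/119) = 1.0588.
Q* ≈ 1305.706.
S* = Q* · H/(H+B) = 1305.706 × 14.4/133.4 ≈ 140.946.

S* ≈ 140.9 kits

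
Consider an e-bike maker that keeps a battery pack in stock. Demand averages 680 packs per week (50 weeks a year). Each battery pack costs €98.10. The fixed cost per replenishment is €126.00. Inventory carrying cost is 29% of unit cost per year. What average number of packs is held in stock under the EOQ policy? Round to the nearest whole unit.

Average inventory ≈ 274 packs

Annual demand D = 680 × 50 = 34,000.
Holding cost H = 0.29 × €98.10 = €28.4490 per unit per year.
The optimal lot size = √(2DS/H) = √(2 × 34,000 × 126 / 28.449) ≈ 548.79.
Average inventory = Q*/2 ≈ 548.79 / 2 = 274.395.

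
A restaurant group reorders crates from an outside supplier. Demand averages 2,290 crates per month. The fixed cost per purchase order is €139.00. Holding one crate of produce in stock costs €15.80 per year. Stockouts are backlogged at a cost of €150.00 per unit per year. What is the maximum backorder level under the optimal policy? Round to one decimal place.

S* ≈ 69.7 crates

Annual demand D = 2,290 × 12 = 27,480.
With planned backorders, Q* = √(2DS/H) · √((H+B)/B).
√(2DS/H) = √(2 × 27,480 × 139 / 15.8) = 695.348.
√((H+B)/B) = √((15.8+150)/150) = 1.0513.
Q* ≈ 731.053.
S* = Q* · H/(H+B) = 731.053 × 15.8/165.8 ≈ 69.666.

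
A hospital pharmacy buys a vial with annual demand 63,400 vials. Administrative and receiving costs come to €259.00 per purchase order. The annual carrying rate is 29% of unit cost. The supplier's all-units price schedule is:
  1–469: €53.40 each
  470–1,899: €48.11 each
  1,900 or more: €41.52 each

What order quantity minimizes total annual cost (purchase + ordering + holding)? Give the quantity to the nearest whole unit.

Holding cost per unit per year at price C is H = 0.29·C.
For each price level, check whether its EOQ is feasible; otherwise the best quantity at that price is the breakpoint.
Tier 1 (€53.40): EOQ = 1456.3 exceeds tier's upper bound 469, so this tier is dominated.
EOQ at €48.11 = 1534.2 (feasible in tier 2): TC = 63,400×€48.11 + (63,400/1534.2)×259 + (1534.2/2)×0.29×€48.11 = €3,071,579.54.
EOQ at €41.52 = 1651.5 < 1900, so use break Q=1900: TC = 63,400×€41.52 + (63,400/1900.0)×259 + (1900.0/2)×0.29×€41.52 = €2,652,449.18.
Lowest total cost is €2,652,449.18 at Q = 1900.0.

Q* ≈ 1,900 vials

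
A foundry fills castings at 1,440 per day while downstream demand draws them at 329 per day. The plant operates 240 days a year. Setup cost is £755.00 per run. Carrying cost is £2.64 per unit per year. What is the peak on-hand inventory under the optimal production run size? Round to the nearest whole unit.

I_max ≈ 5,903 castings

Annual demand D = 329 × 240 = 78,960.
Production build-up factor (1 − d/p) = 1 − 329/1,440 = 0.7715.
Q* = √(2DS / (H(1 − d/p))) = √(2 × 78,960 × 755 / (2.64 × 0.7715)).
= √(119,229,600 / 2.0368) ≈ 7650.931.
Maximum inventory = Q*(1 − d/p) = 7650.931 × 0.7715 ≈ 5902.906.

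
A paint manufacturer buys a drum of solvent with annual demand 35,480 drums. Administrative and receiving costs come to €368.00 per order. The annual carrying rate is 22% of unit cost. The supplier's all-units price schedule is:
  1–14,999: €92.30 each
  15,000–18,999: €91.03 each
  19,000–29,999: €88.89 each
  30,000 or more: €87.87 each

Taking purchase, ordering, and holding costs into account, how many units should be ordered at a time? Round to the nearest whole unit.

Q* ≈ 1,134 drums

Holding cost per unit per year at price C is H = 0.22·C.
Candidates are each tier's EOQ (if it falls in that tier) and each price-break quantity.
EOQ at €92.30 = 1134.0 (feasible in tier 1): TC = 35,480×€92.30 + (35,480/1134.0)×368 + (1134.0/2)×0.22×€92.30 = €3,297,831.29.
EOQ at €91.03 = 1141.9 < 15000, so use break Q=15000: TC = 35,480×€91.03 + (35,480/15000.0)×368 + (15000.0/2)×0.22×€91.03 = €3,380,814.34.
EOQ at €88.89 = 1155.6 < 19000, so use break Q=19000: TC = 35,480×€88.89 + (35,480/19000.0)×368 + (19000.0/2)×0.22×€88.89 = €3,340,284.49.
EOQ at €87.87 = 1162.2 < 30000, so use break Q=30000: TC = 35,480×€87.87 + (35,480/30000.0)×368 + (30000.0/2)×0.22×€87.87 = €3,408,033.82.
Lowest total cost is €3,297,831.29 at Q = 1134.0.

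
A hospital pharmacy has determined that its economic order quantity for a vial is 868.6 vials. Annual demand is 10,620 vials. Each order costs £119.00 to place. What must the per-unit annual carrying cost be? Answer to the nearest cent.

The basic EOQ model gives Q* = √(2DS/H); rearrange for the unknown.
From Q* = √(2DS/H): H = 2DS / Q*² = 2 × 10,620 × 119 / 868.6² = 3.3501.

H ≈ £3.35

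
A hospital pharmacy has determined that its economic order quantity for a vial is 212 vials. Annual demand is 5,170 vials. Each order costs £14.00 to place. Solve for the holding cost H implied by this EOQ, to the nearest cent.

H ≈ £3.22

Invert the EOQ relation Q*² = 2DS/H.
From Q* = √(2DS/H): H = 2DS / Q*² = 2 × 5,170 × 14 / 212² = 3.2209.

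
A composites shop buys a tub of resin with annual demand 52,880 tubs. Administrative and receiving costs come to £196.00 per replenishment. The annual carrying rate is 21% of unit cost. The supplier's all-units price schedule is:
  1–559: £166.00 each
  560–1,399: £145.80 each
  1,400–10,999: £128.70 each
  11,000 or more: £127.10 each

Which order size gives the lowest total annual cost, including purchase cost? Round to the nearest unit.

Q* ≈ 1,400 tubs

Holding cost per unit per year at price C is H = 0.21·C.
For each price level, check whether its EOQ is feasible; otherwise the best quantity at that price is the breakpoint.
Tier 1 (£166.00): EOQ = 771.1 exceeds tier's upper bound 559, so this tier is dominated.
EOQ at £145.80 = 822.8 (feasible in tier 2): TC = 52,880×£145.80 + (52,880/822.8)×196 + (822.8/2)×0.21×£145.80 = £7,735,096.84.
EOQ at £128.70 = 875.8 < 1400, so use break Q=1400: TC = 52,880×£128.70 + (52,880/1400.0)×196 + (1400.0/2)×0.21×£128.70 = £6,831,978.10.
EOQ at £127.10 = 881.3 < 11000, so use break Q=11000: TC = 52,880×£127.10 + (52,880/11000.0)×196 + (11000.0/2)×0.21×£127.10 = £6,868,790.73.
Lowest total cost is £6,831,978.10 at Q = 1400.0.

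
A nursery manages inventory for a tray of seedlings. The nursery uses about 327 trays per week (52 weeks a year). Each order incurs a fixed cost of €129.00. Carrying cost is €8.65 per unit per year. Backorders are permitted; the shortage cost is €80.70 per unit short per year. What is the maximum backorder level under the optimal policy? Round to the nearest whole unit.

S* ≈ 73 trays

Annual demand D = 327 × 52 = 17,004.
With planned backorders, Q* = √(2DS/H) · √((H+B)/B).
√(2DS/H) = √(2 × 17,004 × 129 / 8.65) = 712.160.
√((H+B)/B) = √((8.65+80.7)/80.7) = 1.0522.
Q* ≈ 749.355.
S* = Q* · H/(H+B) = 749.355 × 8.65/89.35 ≈ 72.545.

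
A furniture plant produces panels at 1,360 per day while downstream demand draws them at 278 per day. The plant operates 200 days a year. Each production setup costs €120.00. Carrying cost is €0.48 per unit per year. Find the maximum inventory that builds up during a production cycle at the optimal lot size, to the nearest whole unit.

I_max ≈ 4,703 panels

Annual demand D = 278 × 200 = 55,600.
Production build-up factor (1 − d/p) = 1 − 278/1,360 = 0.7956.
Q* = √(2DS / (H(1 − d/p))) = √(2 × 55,600 × 120 / (0.48 × 0.7956)).
= √(13,344,000 / 0.3819) ≈ 5911.235.
Maximum inventory = Q*(1 − d/p) = 5911.235 × 0.7956 ≈ 4702.909.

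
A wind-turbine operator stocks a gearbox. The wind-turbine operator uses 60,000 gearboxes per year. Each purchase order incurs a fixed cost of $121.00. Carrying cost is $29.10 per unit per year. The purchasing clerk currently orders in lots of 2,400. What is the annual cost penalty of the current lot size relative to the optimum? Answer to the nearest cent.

EOQ = √(2DS/H) = √(2 × 60,000 × 121 / 29.1) ≈ 706.38.
Cost at Q* = (D/Q*)S + (Q*/2)H = √(2DSH) ≈ $20,555.58.
Cost at Q = 2,400: (60,000/2,400)×121 + (2,400/2)×29.1 = $3,025.00 + $34,920.00 = $37,945.00.
Excess = $37,945.00 − $20,555.58 = $17,389.42.

Extra cost ≈ $17,389.42 per year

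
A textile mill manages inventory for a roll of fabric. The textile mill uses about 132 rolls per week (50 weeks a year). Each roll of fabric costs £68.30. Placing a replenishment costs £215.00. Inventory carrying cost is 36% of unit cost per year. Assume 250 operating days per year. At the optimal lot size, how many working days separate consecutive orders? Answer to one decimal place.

Annual demand D = 132 × 50 = 6,600.
Holding cost H = 0.36 × £68.30 = £24.5880 per unit per year.
Q* = √(2DS/H) = √(2 × 6,600 × 215 / 24.588) ≈ 339.74.
Cycle time = Q*/D × 250 = 339.74 / 6,600 × 250 ≈ 12.869 days.

T ≈ 12.9 days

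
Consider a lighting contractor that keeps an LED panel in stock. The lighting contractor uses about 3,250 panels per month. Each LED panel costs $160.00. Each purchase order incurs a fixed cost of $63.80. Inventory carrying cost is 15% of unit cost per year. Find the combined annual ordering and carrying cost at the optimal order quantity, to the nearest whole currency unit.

Annual demand D = 3,250 × 12 = 39,000.
Holding cost H = 0.15 × $160.00 = $24.0000 per unit per year.
The optimal lot size = √(2DS/H) = √(2 × 39,000 × 63.8 / 24) ≈ 455.36.
At Q*, ordering cost (D/Q*)S equals holding cost (Q*/2)H, each = √(DSH/2).
Minimum total = √(2DSH) = √(2 × 39,000 × 63.8 × 24) ≈ 10928.568.

TC* ≈ $10,929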